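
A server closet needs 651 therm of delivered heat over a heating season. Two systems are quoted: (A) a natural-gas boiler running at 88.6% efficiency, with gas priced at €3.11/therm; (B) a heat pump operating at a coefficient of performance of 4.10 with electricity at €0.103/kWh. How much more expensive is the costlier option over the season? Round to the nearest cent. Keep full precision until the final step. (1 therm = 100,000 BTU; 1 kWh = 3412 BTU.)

Heat load = 651 therm × 100,000 = 65,100,000 BTU
Gas: input = 65,100,000 / 0.886 = 73,476,298 BTU = 734.8 therm → 734.8 × €3.11 = €2,285.11
Heat pump: 65,100,000 BTU / 3412 = 19,080 kWh heat; / 4.10 = 4,654 kWh in → × €0.103 = €479.32
Difference = |€2,285.11 − €479.32| = €1,805.79

€1805.79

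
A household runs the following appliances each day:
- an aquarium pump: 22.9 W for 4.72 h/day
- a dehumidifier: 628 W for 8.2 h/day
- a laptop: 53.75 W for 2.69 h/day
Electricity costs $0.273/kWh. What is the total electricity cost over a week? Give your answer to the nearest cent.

$10.32

aquarium pump: 22.9 W × 4.72 h × 7 d = 757 Wh = 0.7566 kWh
dehumidifier: 628 W × 8.2 h × 7 d = 36,047 Wh = 36.05 kWh
laptop: 53.75 W × 2.69 h × 7 d = 1,012 Wh = 1.012 kWh
Total energy = 0.7566 + 36.05 + 1.012 = 37.82 kWh
Cost = 37.82 kWh × $0.273 = $10.32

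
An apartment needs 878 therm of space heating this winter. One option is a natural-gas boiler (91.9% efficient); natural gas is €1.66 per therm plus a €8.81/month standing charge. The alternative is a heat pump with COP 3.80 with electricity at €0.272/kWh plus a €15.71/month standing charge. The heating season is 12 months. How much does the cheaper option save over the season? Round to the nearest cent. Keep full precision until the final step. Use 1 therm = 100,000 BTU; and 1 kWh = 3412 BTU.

Heat load = 878 therm × 100,000 = 87,800,000 BTU
Gas: input = 87,800,000 / 0.919 = 95,538,629 BTU = 955.4 therm → 955.4 × €1.66 = €1,585.94; + 12 × €8.81 standing = €1,691.66
Heat pump: 87,800,000 BTU / 3412 = 25,730 kWh heat; / 3.80 = 6,772 kWh in → × €0.272 = €1,841.92; + 12 × €15.71 standing = €2,030.44
Difference = |€1,691.66 − €2,030.44| = €338.78

€338.78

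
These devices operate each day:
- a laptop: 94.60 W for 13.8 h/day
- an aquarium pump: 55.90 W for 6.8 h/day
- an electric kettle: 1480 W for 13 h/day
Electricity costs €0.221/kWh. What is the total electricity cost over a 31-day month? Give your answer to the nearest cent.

laptop: 94.60 W × 13.8 h × 31 d = 40,470 Wh = 40.47 kWh
aquarium pump: 55.90 W × 6.8 h × 31 d = 11,784 Wh = 11.78 kWh
electric kettle: 1480 W × 13 h × 31 d = 596,440 Wh = 596.4 kWh
Total energy = 40.47 + 11.78 + 596.4 = 648.7 kWh
Cost = 648.7 kWh × €0.221 = €143.36

€143.36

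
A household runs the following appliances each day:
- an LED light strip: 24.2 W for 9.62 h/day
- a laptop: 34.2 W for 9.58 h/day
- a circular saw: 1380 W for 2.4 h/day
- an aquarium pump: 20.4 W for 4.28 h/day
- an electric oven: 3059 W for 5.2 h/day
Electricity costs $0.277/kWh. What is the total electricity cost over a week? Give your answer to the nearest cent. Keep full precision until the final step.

LED light strip: 24.2 W × 9.62 h × 7 d = 1,630 Wh = 1.63 kWh
laptop: 34.2 W × 9.58 h × 7 d = 2,293 Wh = 2.293 kWh
circular saw: 1380 W × 2.4 h × 7 d = 23,184 Wh = 23.18 kWh
aquarium pump: 20.4 W × 4.28 h × 7 d = 611 Wh = 0.6112 kWh
electric oven: 3059 W × 5.2 h × 7 d = 111,348 Wh = 111.3 kWh
Total energy = 1.63 + 2.293 + 23.18 + 0.6112 + 111.3 = 139.1 kWh
Cost = 139.1 kWh × $0.277 = $38.52

$38.52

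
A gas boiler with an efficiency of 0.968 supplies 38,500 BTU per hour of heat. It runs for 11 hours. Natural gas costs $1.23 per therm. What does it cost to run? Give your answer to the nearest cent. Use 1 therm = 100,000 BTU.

$5.38

Heat delivered = 38,500 BTU/h × 11 h = 423,500 BTU
Gas input = 423,500 / 0.968 = 437,500 BTU
= 437,500 / 100,000 = 4.375 therm
Cost = 4.375 × $1.23/therm = $5.38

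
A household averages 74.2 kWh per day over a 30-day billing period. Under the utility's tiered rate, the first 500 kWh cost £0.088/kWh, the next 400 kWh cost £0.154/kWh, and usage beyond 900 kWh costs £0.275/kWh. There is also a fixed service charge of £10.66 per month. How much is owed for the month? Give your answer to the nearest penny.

£480.91

Usage = 74.2 kWh/day × 30 days = 2226 kWh
First 500 kWh × £0.088 = £44.00
Next 400 kWh × £0.154 = £61.60
Remaining 1326 kWh × £0.275 = £364.65
Energy charge = £470.25; + service £10.66 = £480.91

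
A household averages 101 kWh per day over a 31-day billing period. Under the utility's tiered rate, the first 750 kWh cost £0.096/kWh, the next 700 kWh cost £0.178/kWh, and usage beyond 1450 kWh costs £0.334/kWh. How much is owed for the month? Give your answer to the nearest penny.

Usage = 101 kWh/day × 31 days = 3131 kWh
First 750 kWh × £0.096 = £72.00
Next 700 kWh × £0.178 = £124.60
Remaining 1681 kWh × £0.334 = £561.45
Total = £758.05

£758.05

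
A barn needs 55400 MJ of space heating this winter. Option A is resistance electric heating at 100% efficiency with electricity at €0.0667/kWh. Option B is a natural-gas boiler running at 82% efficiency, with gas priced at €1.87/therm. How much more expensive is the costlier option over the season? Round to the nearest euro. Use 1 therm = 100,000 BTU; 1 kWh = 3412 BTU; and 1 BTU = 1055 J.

Heat load = 55400 MJ = 55,400,000,000 J / 1055 = 52,511,848 BTU
Gas: input = 52,511,848 / 0.82 = 64,038,839 BTU = 640.4 therm → 640.4 × €1.87 = €1,197.53
Electric: 52,511,848 BTU / 3412 = 15,390 kWh → × €0.0667 = €1,026.54
Difference = |€1,197.53 − €1,026.54| = €170.99 ≈ €171

€171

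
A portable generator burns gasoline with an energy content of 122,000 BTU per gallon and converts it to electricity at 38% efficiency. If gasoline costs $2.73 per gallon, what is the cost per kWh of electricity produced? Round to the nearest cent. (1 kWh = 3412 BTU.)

Electrical output per gallon = 122,000 BTU × 0.38 / 3412 BTU/kWh = 13.59 kWh
Cost per kWh = $2.73 / 13.59 kWh = $0.201

$0.20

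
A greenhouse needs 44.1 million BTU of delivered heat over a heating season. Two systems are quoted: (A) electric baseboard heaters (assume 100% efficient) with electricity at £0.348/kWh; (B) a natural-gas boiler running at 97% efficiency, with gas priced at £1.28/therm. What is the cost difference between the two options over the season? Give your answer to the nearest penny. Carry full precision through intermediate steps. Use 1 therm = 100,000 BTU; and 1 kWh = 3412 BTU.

Heat load = 44.1 × 10⁶ BTU = 44,100,000 BTU
Gas: input = 44,100,000 / 0.97 = 45,463,918 BTU = 454.6 therm → 454.6 × £1.28 = £581.94
Electric: 44,100,000 BTU / 3412 = 12,920 kWh → × £0.348 = £4,497.89
Difference = |£581.94 − £4,497.89| = £3,915.95

£3915.95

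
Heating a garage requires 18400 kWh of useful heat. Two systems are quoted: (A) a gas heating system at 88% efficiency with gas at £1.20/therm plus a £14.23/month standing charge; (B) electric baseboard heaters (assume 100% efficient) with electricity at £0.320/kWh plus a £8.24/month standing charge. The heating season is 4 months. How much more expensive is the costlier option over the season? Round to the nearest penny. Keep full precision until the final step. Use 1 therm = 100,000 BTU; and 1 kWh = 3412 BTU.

Heat load = 18400 kWh × 3412 = 62,780,800 BTU
Gas: input = 62,780,800 / 0.88 = 71,341,818 BTU = 713.4 therm → 713.4 × £1.20 = £856.10; + 4 × £14.23 standing = £913.02
Electric: 62,780,800 BTU / 3412 = 18,400 kWh → × £0.320 = £5,888.00; + 4 × £8.24 standing = £5,920.96
Difference = |£913.02 − £5,920.96| = £5,007.94

£5007.94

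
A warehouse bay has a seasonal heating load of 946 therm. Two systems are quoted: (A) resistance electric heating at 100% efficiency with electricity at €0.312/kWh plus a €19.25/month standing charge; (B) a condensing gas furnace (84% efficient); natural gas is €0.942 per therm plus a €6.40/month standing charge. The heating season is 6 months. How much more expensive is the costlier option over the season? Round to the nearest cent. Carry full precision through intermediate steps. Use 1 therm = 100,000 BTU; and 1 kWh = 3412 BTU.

Heat load = 946 therm × 100,000 = 94,600,000 BTU
Gas: input = 94,600,000 / 0.84 = 112,619,048 BTU = 1,126 therm → 1,126 × €0.942 = €1,060.87; + 6 × €6.40 standing = €1,099.27
Electric: 94,600,000 BTU / 3412 = 27,730 kWh → × €0.312 = €8,650.41; + 6 × €19.25 standing = €8,765.91
Difference = |€1,099.27 − €8,765.91| = €7,666.64

€7666.64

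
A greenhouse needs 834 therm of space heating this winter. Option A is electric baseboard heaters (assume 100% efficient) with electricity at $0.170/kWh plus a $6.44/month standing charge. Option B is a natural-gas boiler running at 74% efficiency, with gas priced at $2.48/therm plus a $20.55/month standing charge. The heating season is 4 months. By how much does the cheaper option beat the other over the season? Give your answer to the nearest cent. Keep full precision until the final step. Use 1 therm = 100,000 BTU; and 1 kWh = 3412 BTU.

$1303.87

Heat load = 834 therm × 100,000 = 83,400,000 BTU
Gas: input = 83,400,000 / 0.74 = 112,702,703 BTU = 1,127 therm → 1,127 × $2.48 = $2,795.03; + 4 × $20.55 standing = $2,877.23
Electric: 83,400,000 BTU / 3412 = 24,440 kWh → × $0.170 = $4,155.33; + 4 × $6.44 standing = $4,181.09
Difference = |$2,877.23 − $4,181.09| = $1,303.87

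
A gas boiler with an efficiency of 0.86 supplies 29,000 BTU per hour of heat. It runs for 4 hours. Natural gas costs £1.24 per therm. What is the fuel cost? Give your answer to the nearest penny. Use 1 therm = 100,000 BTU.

£1.67

Heat delivered = 29,000 BTU/h × 4 h = 116,000 BTU
Gas input = 116,000 / 0.86 = 134,884 BTU
= 134,884 / 100,000 = 1.349 therm
Cost = 1.349 × £1.24/therm = £1.67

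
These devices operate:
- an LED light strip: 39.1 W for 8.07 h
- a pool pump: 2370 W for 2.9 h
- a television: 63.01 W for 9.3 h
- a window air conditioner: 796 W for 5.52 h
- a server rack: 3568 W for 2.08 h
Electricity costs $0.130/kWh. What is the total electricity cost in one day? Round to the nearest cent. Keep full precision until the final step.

LED light strip: 39.1 W × 8.07 h = 316 Wh = 0.3155 kWh
pool pump: 2370 W × 2.9 h = 6,873 Wh = 6.873 kWh
television: 63.01 W × 9.3 h = 586 Wh = 0.586 kWh
window air conditioner: 796 W × 5.52 h = 4,394 Wh = 4.394 kWh
server rack: 3568 W × 2.08 h = 7,421 Wh = 7.421 kWh
Total energy = 0.3155 + 6.873 + 0.586 + 4.394 + 7.421 = 19.59 kWh
Cost = 19.59 kWh × $0.130 = $2.55

$2.55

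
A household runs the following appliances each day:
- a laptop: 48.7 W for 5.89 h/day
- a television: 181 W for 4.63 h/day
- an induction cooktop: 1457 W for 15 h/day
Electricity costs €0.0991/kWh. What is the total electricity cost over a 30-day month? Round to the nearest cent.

€68.32

laptop: 48.7 W × 5.89 h × 30 d = 8,605 Wh = 8.605 kWh
television: 181 W × 4.63 h × 30 d = 25,141 Wh = 25.14 kWh
induction cooktop: 1457 W × 15 h × 30 d = 655,650 Wh = 655.6 kWh
Total energy = 8.605 + 25.14 + 655.6 = 689.4 kWh
Cost = 689.4 kWh × €0.0991 = €68.32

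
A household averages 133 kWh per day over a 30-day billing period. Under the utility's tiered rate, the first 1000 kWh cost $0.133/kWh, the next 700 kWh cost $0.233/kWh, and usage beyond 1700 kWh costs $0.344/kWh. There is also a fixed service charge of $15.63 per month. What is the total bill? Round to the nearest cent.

Usage = 133 kWh/day × 30 days = 3990 kWh
First 1000 kWh × $0.133 = $133.00
Next 700 kWh × $0.233 = $163.10
Remaining 2290 kWh × $0.344 = $787.76
Energy charge = $1,083.86; + service $15.63 = $1,099.49

$1099.49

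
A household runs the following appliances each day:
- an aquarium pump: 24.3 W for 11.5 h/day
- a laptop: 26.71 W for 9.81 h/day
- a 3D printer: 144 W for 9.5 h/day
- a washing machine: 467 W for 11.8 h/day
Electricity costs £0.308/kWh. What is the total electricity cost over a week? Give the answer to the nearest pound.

£16

aquarium pump: 24.3 W × 11.5 h × 7 d = 1,956 Wh = 1.956 kWh
laptop: 26.71 W × 9.81 h × 7 d = 1,834 Wh = 1.834 kWh
3D printer: 144 W × 9.5 h × 7 d = 9,576 Wh = 9.576 kWh
washing machine: 467 W × 11.8 h × 7 d = 38,574 Wh = 38.57 kWh
Total energy = 1.956 + 1.834 + 9.576 + 38.57 = 51.94 kWh
Cost = 51.94 kWh × £0.308 = £16.00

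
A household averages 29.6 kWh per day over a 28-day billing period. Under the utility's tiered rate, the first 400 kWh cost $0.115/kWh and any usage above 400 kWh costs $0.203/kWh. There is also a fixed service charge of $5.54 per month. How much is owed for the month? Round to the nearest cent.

Usage = 29.6 kWh/day × 28 days = 828.8 kWh
First 400 kWh × $0.115 = $46.00
Remaining 428.8 kWh × $0.203 = $87.05
Energy charge = $133.05; + service $5.54 = $138.59

$138.59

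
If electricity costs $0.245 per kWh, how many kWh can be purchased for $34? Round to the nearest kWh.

139 kWh

$34 / $0.245 per kWh = 138.8 kWh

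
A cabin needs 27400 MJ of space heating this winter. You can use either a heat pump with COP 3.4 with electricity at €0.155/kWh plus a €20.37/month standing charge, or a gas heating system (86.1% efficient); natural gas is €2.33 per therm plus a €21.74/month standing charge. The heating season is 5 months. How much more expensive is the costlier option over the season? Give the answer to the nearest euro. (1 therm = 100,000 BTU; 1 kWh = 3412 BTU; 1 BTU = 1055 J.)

€363

Heat load = 27400 MJ = 27,400,000,000 J / 1055 = 25,971,564 BTU
Gas: input = 25,971,564 / 0.861 = 30,164,418 BTU = 301.6 therm → 301.6 × €2.33 = €702.83; + 5 × €21.74 standing = €811.53
Heat pump: 25,971,564 BTU / 3412 = 7,612 kWh heat; / 3.4 = 2,239 kWh in → × €0.155 = €347.01; + 5 × €20.37 standing = €448.86
Difference = |€811.53 − €448.86| = €362.67 ≈ €363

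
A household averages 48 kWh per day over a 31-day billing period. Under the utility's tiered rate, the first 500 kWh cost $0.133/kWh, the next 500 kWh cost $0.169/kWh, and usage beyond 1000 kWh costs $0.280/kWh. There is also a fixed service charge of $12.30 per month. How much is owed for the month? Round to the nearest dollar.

Usage = 48 kWh/day × 31 days = 1488 kWh
First 500 kWh × $0.133 = $66.50
Next 500 kWh × $0.169 = $84.50
Remaining 488 kWh × $0.280 = $136.64
Energy charge = $287.64; + service $12.30 = $299.94 ≈ $300

$300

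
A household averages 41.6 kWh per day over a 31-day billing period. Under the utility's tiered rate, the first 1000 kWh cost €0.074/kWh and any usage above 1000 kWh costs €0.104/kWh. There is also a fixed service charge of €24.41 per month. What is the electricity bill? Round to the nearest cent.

Usage = 41.6 kWh/day × 31 days = 1289.6 kWh
First 1000 kWh × €0.074 = €74.00
Remaining 289.6 kWh × €0.104 = €30.12
Energy charge = €104.12; + service €24.41 = €128.53

€128.53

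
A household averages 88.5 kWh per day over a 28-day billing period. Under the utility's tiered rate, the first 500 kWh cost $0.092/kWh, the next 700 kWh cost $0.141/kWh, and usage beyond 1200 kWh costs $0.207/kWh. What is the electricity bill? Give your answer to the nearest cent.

Usage = 88.5 kWh/day × 28 days = 2478 kWh
First 500 kWh × $0.092 = $46.00
Next 700 kWh × $0.141 = $98.70
Remaining 1278 kWh × $0.207 = $264.55
Total = $409.25

$409.25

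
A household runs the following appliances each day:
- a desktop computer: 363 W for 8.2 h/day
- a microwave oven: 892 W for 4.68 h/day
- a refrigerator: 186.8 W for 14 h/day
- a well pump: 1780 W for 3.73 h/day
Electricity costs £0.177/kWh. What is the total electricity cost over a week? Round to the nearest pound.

desktop computer: 363 W × 8.2 h × 7 d = 20,836 Wh = 20.84 kWh
microwave oven: 892 W × 4.68 h × 7 d = 29,222 Wh = 29.22 kWh
refrigerator: 186.8 W × 14 h × 7 d = 18,306 Wh = 18.31 kWh
well pump: 1780 W × 3.73 h × 7 d = 46,476 Wh = 46.48 kWh
Total energy = 20.84 + 29.22 + 18.31 + 46.48 = 114.8 kWh
Cost = 114.8 kWh × £0.177 = £20.33 ≈ £20

£20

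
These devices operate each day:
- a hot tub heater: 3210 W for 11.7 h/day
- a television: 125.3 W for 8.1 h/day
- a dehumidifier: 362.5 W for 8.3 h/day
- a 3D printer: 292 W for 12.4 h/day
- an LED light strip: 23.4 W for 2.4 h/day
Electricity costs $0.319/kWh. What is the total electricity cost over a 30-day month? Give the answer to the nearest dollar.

$433

hot tub heater: 3210 W × 11.7 h × 30 d = 1,126,710 Wh = 1,127 kWh
television: 125.3 W × 8.1 h × 30 d = 30,448 Wh = 30.45 kWh
dehumidifier: 362.5 W × 8.3 h × 30 d = 90,263 Wh = 90.26 kWh
3D printer: 292 W × 12.4 h × 30 d = 108,624 Wh = 108.6 kWh
LED light strip: 23.4 W × 2.4 h × 30 d = 1,685 Wh = 1.685 kWh
Total energy = 1,127 + 30.45 + 90.26 + 108.6 + 1.685 = 1,358 kWh
Cost = 1,358 kWh × $0.319 = $433.12 ≈ $433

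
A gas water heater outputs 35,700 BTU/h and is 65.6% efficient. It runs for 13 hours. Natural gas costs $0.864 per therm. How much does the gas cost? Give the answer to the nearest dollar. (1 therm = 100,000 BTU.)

Heat delivered = 35,700 BTU/h × 13 h = 464,100 BTU
Gas input = 464,100 / 0.656 = 707,470 BTU
= 707,470 / 100,000 = 7.075 therm
Cost = 7.075 × $0.864/therm = $6.11 ≈ $6

$6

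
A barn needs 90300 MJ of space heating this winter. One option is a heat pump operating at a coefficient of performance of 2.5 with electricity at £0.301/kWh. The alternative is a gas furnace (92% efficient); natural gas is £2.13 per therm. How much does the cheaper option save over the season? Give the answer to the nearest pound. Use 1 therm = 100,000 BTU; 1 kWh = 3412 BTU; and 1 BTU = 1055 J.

Heat load = 90300 MJ = 90,300,000,000 J / 1055 = 85,592,417 BTU
Gas: input = 85,592,417 / 0.920 = 93,035,236 BTU = 930.4 therm → 930.4 × £2.13 = £1,981.65
Heat pump: 85,592,417 BTU / 3412 = 25,090 kWh heat; / 2.5 = 10,030 kWh in → × £0.301 = £3,020.32
Difference = |£1,981.65 − £3,020.32| = £1,038.67 ≈ £1039

£1039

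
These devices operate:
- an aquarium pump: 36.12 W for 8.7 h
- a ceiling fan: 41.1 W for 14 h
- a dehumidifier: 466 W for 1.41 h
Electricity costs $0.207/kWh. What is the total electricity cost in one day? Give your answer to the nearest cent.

aquarium pump: 36.12 W × 8.7 h = 314 Wh = 0.3142 kWh
ceiling fan: 41.1 W × 14 h = 575 Wh = 0.5754 kWh
dehumidifier: 466 W × 1.41 h = 657 Wh = 0.6571 kWh
Total energy = 0.3142 + 0.5754 + 0.6571 = 1.547 kWh
Cost = 1.547 kWh × $0.207 = $0.32

$0.32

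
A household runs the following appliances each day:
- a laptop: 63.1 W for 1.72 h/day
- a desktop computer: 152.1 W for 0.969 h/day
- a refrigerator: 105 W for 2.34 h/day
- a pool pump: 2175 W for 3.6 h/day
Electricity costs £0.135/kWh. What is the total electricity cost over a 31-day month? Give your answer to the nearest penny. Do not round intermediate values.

laptop: 63.1 W × 1.72 h × 31 d = 3,364 Wh = 3.364 kWh
desktop computer: 152.1 W × 0.969 h × 31 d = 4,569 Wh = 4.569 kWh
refrigerator: 105 W × 2.34 h × 31 d = 7,617 Wh = 7.617 kWh
pool pump: 2175 W × 3.6 h × 31 d = 242,730 Wh = 242.7 kWh
Total energy = 3.364 + 4.569 + 7.617 + 242.7 = 258.3 kWh
Cost = 258.3 kWh × £0.135 = £34.87

£34.87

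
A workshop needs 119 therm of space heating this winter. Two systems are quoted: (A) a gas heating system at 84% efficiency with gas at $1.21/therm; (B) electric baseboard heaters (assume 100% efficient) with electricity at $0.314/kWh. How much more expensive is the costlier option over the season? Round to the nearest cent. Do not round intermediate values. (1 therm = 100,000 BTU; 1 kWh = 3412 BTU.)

$923.72

Heat load = 119 therm × 100,000 = 11,900,000 BTU
Gas: input = 11,900,000 / 0.84 = 14,166,667 BTU = 141.7 therm → 141.7 × $1.21 = $171.42
Electric: 11,900,000 BTU / 3412 = 3,488 kWh → × $0.314 = $1,095.13
Difference = |$171.42 − $1,095.13| = $923.72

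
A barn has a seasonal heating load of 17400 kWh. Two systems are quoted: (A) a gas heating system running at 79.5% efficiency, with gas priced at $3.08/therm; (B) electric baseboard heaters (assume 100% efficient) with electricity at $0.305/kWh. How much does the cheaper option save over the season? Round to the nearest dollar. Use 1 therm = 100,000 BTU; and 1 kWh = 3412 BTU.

Heat load = 17400 kWh × 3412 = 59,368,800 BTU
Gas: input = 59,368,800 / 0.795 = 74,677,736 BTU = 746.8 therm → 746.8 × $3.08 = $2,300.07
Electric: 59,368,800 BTU / 3412 = 17,400 kWh → × $0.305 = $5,307.00
Difference = |$2,300.07 − $5,307.00| = $3,006.93 ≈ $3007

$3007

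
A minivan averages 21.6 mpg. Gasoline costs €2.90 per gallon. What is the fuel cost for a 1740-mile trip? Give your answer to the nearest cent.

Fuel = 1740 mi / 21.6 mpg = 80.56 gal
Cost = 80.56 gal × €2.90/gal = €233.61

€233.61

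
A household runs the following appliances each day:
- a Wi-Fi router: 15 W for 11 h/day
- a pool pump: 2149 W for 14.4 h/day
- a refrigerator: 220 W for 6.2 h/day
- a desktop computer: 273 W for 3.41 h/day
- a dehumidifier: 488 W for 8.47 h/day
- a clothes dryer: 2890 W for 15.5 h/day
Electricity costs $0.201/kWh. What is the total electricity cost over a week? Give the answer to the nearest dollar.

Wi-Fi router: 15 W × 11 h × 7 d = 1,155 Wh = 1.155 kWh
pool pump: 2149 W × 14.4 h × 7 d = 216,619 Wh = 216.6 kWh
refrigerator: 220 W × 6.2 h × 7 d = 9,548 Wh = 9.548 kWh
desktop computer: 273 W × 3.41 h × 7 d = 6,517 Wh = 6.517 kWh
dehumidifier: 488 W × 8.47 h × 7 d = 28,934 Wh = 28.93 kWh
clothes dryer: 2890 W × 15.5 h × 7 d = 313,565 Wh = 313.6 kWh
Total energy = 1.155 + 216.6 + 9.548 + 6.517 + 28.93 + 313.6 = 576.3 kWh
Cost = 576.3 kWh × $0.201 = $115.84 ≈ $116

$116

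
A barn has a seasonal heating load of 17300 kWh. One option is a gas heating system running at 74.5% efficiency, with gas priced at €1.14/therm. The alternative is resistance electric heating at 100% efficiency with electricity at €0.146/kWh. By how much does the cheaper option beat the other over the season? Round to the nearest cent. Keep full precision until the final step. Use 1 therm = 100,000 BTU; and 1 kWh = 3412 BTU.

€1622.56

Heat load = 17300 kWh × 3412 = 59,027,600 BTU
Gas: input = 59,027,600 / 0.745 = 79,231,678 BTU = 792.3 therm → 792.3 × €1.14 = €903.24
Electric: 59,027,600 BTU / 3412 = 17,300 kWh → × €0.146 = €2,525.80
Difference = |€903.24 − €2,525.80| = €1,622.56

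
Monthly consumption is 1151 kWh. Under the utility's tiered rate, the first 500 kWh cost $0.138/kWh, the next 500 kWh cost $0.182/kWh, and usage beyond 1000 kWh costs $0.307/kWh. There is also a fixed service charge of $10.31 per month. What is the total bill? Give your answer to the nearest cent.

First 500 kWh × $0.138 = $69.00
Next 500 kWh × $0.182 = $91.00
Remaining 151 kWh × $0.307 = $46.36
Energy charge = $206.36; + service $10.31 = $216.67

$216.67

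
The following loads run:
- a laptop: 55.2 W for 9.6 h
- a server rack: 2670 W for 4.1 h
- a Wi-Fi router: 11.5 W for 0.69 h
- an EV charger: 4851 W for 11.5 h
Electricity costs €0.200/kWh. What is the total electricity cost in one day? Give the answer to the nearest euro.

€13

laptop: 55.2 W × 9.6 h = 530 Wh = 0.5299 kWh
server rack: 2670 W × 4.1 h = 10,947 Wh = 10.95 kWh
Wi-Fi router: 11.5 W × 0.69 h = 8 Wh = 0.007935 kWh
EV charger: 4851 W × 11.5 h = 55,786 Wh = 55.79 kWh
Total energy = 0.5299 + 10.95 + 0.007935 + 55.79 = 67.27 kWh
Cost = 67.27 kWh × €0.200 = €13.45 ≈ €13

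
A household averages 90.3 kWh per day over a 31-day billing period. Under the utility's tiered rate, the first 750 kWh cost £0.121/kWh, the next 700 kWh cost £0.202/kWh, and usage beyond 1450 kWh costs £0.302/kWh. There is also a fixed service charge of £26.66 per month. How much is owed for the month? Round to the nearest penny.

£666.30

Usage = 90.3 kWh/day × 31 days = 2799.3 kWh
First 750 kWh × £0.121 = £90.75
Next 700 kWh × £0.202 = £141.40
Remaining 1349.3 kWh × £0.302 = £407.49
Energy charge = £639.64; + service £26.66 = £666.30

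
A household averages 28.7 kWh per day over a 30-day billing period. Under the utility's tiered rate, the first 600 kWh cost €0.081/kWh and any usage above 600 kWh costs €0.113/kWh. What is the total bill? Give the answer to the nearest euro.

Usage = 28.7 kWh/day × 30 days = 861 kWh
First 600 kWh × €0.081 = €48.60
Remaining 261 kWh × €0.113 = €29.49
Total = €78.09 ≈ €78

€78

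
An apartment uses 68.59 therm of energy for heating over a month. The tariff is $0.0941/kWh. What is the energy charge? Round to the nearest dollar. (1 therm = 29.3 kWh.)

$189

68.59 therm × (29.3 kWh/therm) = 2,010 kWh
Cost = 2,010 kWh × $0.0941/kWh = $189.11 ≈ $189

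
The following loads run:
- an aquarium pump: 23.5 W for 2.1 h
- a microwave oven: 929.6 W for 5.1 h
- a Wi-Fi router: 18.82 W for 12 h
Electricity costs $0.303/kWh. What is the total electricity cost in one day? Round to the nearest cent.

$1.52

aquarium pump: 23.5 W × 2.1 h = 49 Wh = 0.04935 kWh
microwave oven: 929.6 W × 5.1 h = 4,741 Wh = 4.741 kWh
Wi-Fi router: 18.82 W × 12 h = 226 Wh = 0.2258 kWh
Total energy = 0.04935 + 4.741 + 0.2258 = 5.016 kWh
Cost = 5.016 kWh × $0.303 = $1.52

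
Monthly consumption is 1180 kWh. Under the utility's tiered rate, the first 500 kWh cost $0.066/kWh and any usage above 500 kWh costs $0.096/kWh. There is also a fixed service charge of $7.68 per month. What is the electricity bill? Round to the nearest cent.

First 500 kWh × $0.066 = $33.00
Remaining 680 kWh × $0.096 = $65.28
Energy charge = $98.28; + service $7.68 = $105.96

$105.96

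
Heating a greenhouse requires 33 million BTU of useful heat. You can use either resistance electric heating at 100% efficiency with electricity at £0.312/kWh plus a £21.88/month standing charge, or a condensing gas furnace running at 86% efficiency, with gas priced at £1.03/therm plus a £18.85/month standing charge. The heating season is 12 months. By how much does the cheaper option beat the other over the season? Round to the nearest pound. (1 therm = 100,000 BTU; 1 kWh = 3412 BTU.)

Heat load = 33 × 10⁶ BTU = 33,000,000 BTU
Gas: input = 33,000,000 / 0.86 = 38,372,093 BTU = 383.7 therm → 383.7 × £1.03 = £395.23; + 12 × £18.85 standing = £621.43
Electric: 33,000,000 BTU / 3412 = 9,672 kWh → × £0.312 = £3,017.58; + 12 × £21.88 standing = £3,280.14
Difference = |£621.43 − £3,280.14| = £2,658.71 ≈ £2659

£2659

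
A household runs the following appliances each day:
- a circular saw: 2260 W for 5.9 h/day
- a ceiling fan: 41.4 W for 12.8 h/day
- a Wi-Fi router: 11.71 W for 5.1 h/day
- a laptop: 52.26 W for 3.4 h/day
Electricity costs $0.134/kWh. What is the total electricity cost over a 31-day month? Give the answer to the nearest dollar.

$59

circular saw: 2260 W × 5.9 h × 31 d = 413,354 Wh = 413.4 kWh
ceiling fan: 41.4 W × 12.8 h × 31 d = 16,428 Wh = 16.43 kWh
Wi-Fi router: 11.71 W × 5.1 h × 31 d = 1,851 Wh = 1.851 kWh
laptop: 52.26 W × 3.4 h × 31 d = 5,508 Wh = 5.508 kWh
Total energy = 413.4 + 16.43 + 1.851 + 5.508 = 437.1 kWh
Cost = 437.1 kWh × $0.134 = $58.58 ≈ $59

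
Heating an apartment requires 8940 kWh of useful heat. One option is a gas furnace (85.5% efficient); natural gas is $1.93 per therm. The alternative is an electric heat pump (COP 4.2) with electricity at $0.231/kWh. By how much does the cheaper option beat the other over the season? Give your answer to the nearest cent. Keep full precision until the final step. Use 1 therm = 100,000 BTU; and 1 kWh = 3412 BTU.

$196.85

Heat load = 8940 kWh × 3412 = 30,503,280 BTU
Gas: input = 30,503,280 / 0.855 = 35,676,351 BTU = 356.8 therm → 356.8 × $1.93 = $688.55
Heat pump: 30,503,280 BTU / 3412 = 8,940 kWh heat; / 4.2 = 2,129 kWh in → × $0.231 = $491.70
Difference = |$688.55 − $491.70| = $196.85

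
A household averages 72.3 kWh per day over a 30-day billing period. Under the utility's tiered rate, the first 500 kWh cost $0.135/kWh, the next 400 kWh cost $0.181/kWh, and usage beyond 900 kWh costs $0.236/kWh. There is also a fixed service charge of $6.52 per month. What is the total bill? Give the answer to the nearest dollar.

$446

Usage = 72.3 kWh/day × 30 days = 2169 kWh
First 500 kWh × $0.135 = $67.50
Next 400 kWh × $0.181 = $72.40
Remaining 1269 kWh × $0.236 = $299.48
Energy charge = $439.38; + service $6.52 = $445.90 ≈ $446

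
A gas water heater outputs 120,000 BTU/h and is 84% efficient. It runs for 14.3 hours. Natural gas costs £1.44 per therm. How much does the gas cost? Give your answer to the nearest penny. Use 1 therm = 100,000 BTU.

£29.42

Heat delivered = 120,000 BTU/h × 14.3 h = 1,716,000 BTU
Gas input = 1,716,000 / 0.84 = 2,042,857 BTU
= 2,042,857 / 100,000 = 20.43 therm
Cost = 20.43 × £1.44/therm = £29.42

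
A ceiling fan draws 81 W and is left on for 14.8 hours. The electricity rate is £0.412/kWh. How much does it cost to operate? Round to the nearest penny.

£0.49

Energy = 81 W × 14.8 h = 1,199 Wh = 1.199 kWh
Cost = 1.199 kWh × £0.412/kWh = £0.49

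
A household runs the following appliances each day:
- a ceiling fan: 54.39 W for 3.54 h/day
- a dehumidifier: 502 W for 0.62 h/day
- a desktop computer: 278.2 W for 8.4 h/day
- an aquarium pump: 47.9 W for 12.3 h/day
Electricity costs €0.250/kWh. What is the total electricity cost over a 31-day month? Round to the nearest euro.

ceiling fan: 54.39 W × 3.54 h × 31 d = 5,969 Wh = 5.969 kWh
dehumidifier: 502 W × 0.62 h × 31 d = 9,648 Wh = 9.648 kWh
desktop computer: 278.2 W × 8.4 h × 31 d = 72,443 Wh = 72.44 kWh
aquarium pump: 47.9 W × 12.3 h × 31 d = 18,264 Wh = 18.26 kWh
Total energy = 5.969 + 9.648 + 72.44 + 18.26 = 106.3 kWh
Cost = 106.3 kWh × €0.250 = €26.58 ≈ €27

€27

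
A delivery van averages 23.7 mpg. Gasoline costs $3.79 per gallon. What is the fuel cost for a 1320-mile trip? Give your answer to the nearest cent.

Fuel = 1320 mi / 23.7 mpg = 55.7 gal
Cost = 55.7 gal × $3.79/gal = $211.09

$211.09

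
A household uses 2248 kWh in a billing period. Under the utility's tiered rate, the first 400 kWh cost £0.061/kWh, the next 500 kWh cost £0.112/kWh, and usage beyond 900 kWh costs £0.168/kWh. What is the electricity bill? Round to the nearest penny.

£306.86

First 400 kWh × £0.061 = £24.40
Next 500 kWh × £0.112 = £56.00
Remaining 1348 kWh × £0.168 = £226.46
Total = £306.86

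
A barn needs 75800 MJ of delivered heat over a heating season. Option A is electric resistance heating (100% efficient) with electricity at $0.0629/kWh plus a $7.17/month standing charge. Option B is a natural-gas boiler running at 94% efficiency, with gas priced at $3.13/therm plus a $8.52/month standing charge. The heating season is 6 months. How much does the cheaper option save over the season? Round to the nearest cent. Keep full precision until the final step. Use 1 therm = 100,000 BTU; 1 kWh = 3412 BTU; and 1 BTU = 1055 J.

$1075.98

Heat load = 75800 MJ = 75,800,000,000 J / 1055 = 71,848,341 BTU
Gas: input = 71,848,341 / 0.94 = 76,434,406 BTU = 764.3 therm → 764.3 × $3.13 = $2,392.40; + 6 × $8.52 standing = $2,443.52
Electric: 71,848,341 BTU / 3412 = 21,060 kWh → × $0.0629 = $1,324.52; + 6 × $7.17 standing = $1,367.54
Difference = |$2,443.52 − $1,367.54| = $1,075.98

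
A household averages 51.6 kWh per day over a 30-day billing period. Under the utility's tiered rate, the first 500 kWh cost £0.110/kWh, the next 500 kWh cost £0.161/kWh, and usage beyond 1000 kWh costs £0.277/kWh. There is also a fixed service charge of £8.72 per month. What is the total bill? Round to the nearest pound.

Usage = 51.6 kWh/day × 30 days = 1548 kWh
First 500 kWh × £0.110 = £55.00
Next 500 kWh × £0.161 = £80.50
Remaining 548 kWh × £0.277 = £151.80
Energy charge = £287.30; + service £8.72 = £296.02 ≈ £296

£296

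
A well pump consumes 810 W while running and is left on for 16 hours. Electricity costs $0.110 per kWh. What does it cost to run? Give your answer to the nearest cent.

Energy = 810 W × 16 h = 12,960 Wh = 12.96 kWh
Cost = 12.96 kWh × $0.110/kWh = $1.43

$1.43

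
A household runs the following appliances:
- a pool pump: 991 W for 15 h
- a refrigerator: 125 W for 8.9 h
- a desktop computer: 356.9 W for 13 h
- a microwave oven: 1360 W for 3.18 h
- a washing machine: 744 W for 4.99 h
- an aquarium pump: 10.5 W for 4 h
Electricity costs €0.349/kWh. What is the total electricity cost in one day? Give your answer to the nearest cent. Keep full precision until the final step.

pool pump: 991 W × 15 h = 14,865 Wh = 14.87 kWh
refrigerator: 125 W × 8.9 h = 1,112 Wh = 1.113 kWh
desktop computer: 356.9 W × 13 h = 4,640 Wh = 4.64 kWh
microwave oven: 1360 W × 3.18 h = 4,325 Wh = 4.325 kWh
washing machine: 744 W × 4.99 h = 3,713 Wh = 3.713 kWh
aquarium pump: 10.5 W × 4 h = 42 Wh = 0.042 kWh
Total energy = 14.87 + 1.113 + 4.64 + 4.325 + 3.713 + 0.042 = 28.7 kWh
Cost = 28.7 kWh × €0.349 = €10.02

€10.02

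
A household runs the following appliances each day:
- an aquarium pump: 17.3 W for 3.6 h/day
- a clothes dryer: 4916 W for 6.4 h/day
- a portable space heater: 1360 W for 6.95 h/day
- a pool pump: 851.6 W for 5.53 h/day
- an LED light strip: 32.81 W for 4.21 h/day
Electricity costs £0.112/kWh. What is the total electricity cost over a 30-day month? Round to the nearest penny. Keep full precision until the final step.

£153.97

aquarium pump: 17.3 W × 3.6 h × 30 d = 1,868 Wh = 1.868 kWh
clothes dryer: 4916 W × 6.4 h × 30 d = 943,872 Wh = 943.9 kWh
portable space heater: 1360 W × 6.95 h × 30 d = 283,560 Wh = 283.6 kWh
pool pump: 851.6 W × 5.53 h × 30 d = 141,280 Wh = 141.3 kWh
LED light strip: 32.81 W × 4.21 h × 30 d = 4,144 Wh = 4.144 kWh
Total energy = 1.868 + 943.9 + 283.6 + 141.3 + 4.144 = 1,375 kWh
Cost = 1,375 kWh × £0.112 = £153.97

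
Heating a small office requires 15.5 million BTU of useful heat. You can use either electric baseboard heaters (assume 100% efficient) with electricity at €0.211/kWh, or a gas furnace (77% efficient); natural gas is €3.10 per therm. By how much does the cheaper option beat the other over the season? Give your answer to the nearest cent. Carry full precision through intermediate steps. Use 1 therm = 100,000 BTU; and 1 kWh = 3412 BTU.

€334.50

Heat load = 15.5 × 10⁶ BTU = 15,500,000 BTU
Gas: input = 15,500,000 / 0.77 = 20,129,870 BTU = 201.3 therm → 201.3 × €3.10 = €624.03
Electric: 15,500,000 BTU / 3412 = 4,543 kWh → × €0.211 = €958.53
Difference = |€624.03 − €958.53| = €334.50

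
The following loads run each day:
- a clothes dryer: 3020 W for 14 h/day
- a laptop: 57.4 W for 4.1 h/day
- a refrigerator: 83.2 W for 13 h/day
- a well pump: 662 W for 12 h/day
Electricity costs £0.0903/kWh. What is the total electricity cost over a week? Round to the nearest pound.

£33

clothes dryer: 3020 W × 14 h × 7 d = 295,960 Wh = 296 kWh
laptop: 57.4 W × 4.1 h × 7 d = 1,647 Wh = 1.647 kWh
refrigerator: 83.2 W × 13 h × 7 d = 7,571 Wh = 7.571 kWh
well pump: 662 W × 12 h × 7 d = 55,608 Wh = 55.61 kWh
Total energy = 296 + 1.647 + 7.571 + 55.61 = 360.8 kWh
Cost = 360.8 kWh × £0.0903 = £32.58 ≈ £33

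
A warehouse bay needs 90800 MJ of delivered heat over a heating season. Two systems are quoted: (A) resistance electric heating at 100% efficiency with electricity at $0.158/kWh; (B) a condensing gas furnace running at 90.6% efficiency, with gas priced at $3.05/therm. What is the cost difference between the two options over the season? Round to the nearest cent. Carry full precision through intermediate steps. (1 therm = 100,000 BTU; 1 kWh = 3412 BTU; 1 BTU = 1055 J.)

$1088.11

Heat load = 90800 MJ = 90,800,000,000 J / 1055 = 86,066,351 BTU
Gas: input = 86,066,351 / 0.906 = 94,995,972 BTU = 950 therm → 950 × $3.05 = $2,897.38
Electric: 86,066,351 BTU / 3412 = 25,220 kWh → × $0.158 = $3,985.49
Difference = |$2,897.38 − $3,985.49| = $1,088.11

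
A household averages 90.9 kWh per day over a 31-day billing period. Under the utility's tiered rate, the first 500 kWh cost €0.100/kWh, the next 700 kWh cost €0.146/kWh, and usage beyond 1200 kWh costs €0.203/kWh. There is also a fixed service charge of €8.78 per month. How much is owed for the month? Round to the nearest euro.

Usage = 90.9 kWh/day × 31 days = 2817.9 kWh
First 500 kWh × €0.100 = €50.00
Next 700 kWh × €0.146 = €102.20
Remaining 1617.9 kWh × €0.203 = €328.43
Energy charge = €480.63; + service €8.78 = €489.41 ≈ €489

€489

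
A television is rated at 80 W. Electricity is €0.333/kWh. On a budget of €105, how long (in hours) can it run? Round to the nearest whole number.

3941 h

Energy budget = €105 / €0.333 per kWh = 315.3 kWh = 315,315 Wh
Runtime = 315,315 Wh / 80 W = 3,941 h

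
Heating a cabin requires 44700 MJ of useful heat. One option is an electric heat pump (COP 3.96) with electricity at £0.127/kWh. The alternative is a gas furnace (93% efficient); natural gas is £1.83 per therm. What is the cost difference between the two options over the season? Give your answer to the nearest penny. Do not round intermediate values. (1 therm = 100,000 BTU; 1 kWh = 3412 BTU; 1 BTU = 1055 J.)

£435.48

Heat load = 44700 MJ = 44,700,000,000 J / 1055 = 42,369,668 BTU
Gas: input = 42,369,668 / 0.93 = 45,558,783 BTU = 455.6 therm → 455.6 × £1.83 = £833.73
Heat pump: 42,369,668 BTU / 3412 = 12,420 kWh heat; / 3.96 = 3,136 kWh in → × £0.127 = £398.25
Difference = |£833.73 − £398.25| = £435.48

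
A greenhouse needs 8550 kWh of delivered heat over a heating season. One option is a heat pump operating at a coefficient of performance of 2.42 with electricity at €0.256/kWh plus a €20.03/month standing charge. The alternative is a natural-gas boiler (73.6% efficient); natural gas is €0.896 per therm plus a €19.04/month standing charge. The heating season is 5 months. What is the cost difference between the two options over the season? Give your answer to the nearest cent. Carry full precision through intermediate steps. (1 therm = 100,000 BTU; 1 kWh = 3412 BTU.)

Heat load = 8550 kWh × 3412 = 29,172,600 BTU
Gas: input = 29,172,600 / 0.736 = 39,636,685 BTU = 396.4 therm → 396.4 × €0.896 = €355.14; + 5 × €19.04 standing = €450.34
Heat pump: 29,172,600 BTU / 3412 = 8,550 kWh heat; / 2.42 = 3,533 kWh in → × €0.256 = €904.46; + 5 × €20.03 standing = €1,004.61
Difference = |€450.34 − €1,004.61| = €554.27

€554.27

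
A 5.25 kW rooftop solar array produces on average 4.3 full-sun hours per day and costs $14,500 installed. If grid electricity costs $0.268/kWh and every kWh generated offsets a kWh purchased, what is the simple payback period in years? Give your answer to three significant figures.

6.57 years

Daily generation = 5.25 kW × 4.3 h = 22.57 kWh
Annual generation = 22.57 × 365 = 8239.9 kWh
Annual savings = 8239.9 × $0.268 = $2,208.29
Payback = $14,500 / $2,208.29 = 6.57 years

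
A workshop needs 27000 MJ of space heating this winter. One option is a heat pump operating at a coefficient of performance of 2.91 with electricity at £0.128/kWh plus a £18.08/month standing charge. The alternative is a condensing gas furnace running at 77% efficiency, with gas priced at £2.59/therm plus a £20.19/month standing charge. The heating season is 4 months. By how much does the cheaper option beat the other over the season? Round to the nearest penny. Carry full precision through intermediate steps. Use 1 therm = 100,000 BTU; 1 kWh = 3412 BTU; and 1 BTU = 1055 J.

£539.35

Heat load = 27000 MJ = 27,000,000,000 J / 1055 = 25,592,417 BTU
Gas: input = 25,592,417 / 0.77 = 33,236,905 BTU = 332.4 therm → 332.4 × £2.59 = £860.84; + 4 × £20.19 standing = £941.60
Heat pump: 25,592,417 BTU / 3412 = 7,501 kWh heat; / 2.91 = 2,578 kWh in → × £0.128 = £329.93; + 4 × £18.08 standing = £402.25
Difference = |£941.60 − £402.25| = £539.35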